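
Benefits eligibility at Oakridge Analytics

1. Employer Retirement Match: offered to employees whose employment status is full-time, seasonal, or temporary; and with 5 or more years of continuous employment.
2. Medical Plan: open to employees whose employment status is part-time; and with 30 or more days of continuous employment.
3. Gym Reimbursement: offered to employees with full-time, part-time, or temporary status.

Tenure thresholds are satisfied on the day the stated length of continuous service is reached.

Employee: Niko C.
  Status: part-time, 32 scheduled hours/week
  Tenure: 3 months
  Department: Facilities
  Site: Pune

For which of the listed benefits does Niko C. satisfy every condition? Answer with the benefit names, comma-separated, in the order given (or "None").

Employer Retirement Match — status part-time ✗ (requires full-time, seasonal, or temporary) → not eligible.
Medical Plan — status part-time ✓; service 3 months ≥ 30 days ✓ → eligible.
Gym Reimbursement — status part-time ✓ → eligible.

Medical Plan, Gym Reimbursement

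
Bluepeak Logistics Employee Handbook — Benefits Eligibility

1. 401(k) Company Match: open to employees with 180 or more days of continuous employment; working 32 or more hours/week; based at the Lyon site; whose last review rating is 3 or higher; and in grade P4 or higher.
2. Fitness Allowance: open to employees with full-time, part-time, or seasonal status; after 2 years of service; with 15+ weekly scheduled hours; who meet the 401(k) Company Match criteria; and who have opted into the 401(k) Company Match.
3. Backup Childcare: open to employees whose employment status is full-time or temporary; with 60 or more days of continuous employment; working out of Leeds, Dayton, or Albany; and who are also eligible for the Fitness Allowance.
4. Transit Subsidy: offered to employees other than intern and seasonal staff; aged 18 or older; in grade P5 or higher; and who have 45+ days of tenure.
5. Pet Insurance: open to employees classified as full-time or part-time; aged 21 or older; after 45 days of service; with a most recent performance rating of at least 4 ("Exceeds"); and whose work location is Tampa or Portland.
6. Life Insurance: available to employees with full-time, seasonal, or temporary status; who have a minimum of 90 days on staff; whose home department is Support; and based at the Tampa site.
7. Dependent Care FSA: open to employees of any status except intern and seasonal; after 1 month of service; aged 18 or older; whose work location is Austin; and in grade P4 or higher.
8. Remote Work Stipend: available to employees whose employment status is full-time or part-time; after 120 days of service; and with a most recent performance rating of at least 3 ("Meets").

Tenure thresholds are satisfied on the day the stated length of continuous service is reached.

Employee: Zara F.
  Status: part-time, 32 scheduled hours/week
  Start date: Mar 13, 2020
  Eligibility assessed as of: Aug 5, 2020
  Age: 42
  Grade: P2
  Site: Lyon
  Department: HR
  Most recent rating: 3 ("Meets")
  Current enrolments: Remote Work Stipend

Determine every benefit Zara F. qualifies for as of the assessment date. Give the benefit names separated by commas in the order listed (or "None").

Service from Mar 13, 2020 to Aug 5, 2020: 145 days.
401(k) Company Match — service 145 days < 180 days ✗ → not eligible.
Fitness Allowance — status part-time ✓; service 145 days < 2 years (≈730 days) ✗ → not eligible.
Backup Childcare — status part-time ✗ (requires full-time or temporary) → not eligible.
Transit Subsidy — status part-time ✓ (not excluded); age 42 ≥ 18 ✓; grade P2 < P5 ✗ → not eligible.
Pet Insurance — status part-time ✓; age 42 ≥ 21 ✓; service 145 days ≥ 45 days ✓; rating 3 < 4 ✗ → not eligible.
Life Insurance — status part-time ✗ (requires full-time, seasonal, or temporary) → not eligible.
Dependent Care FSA — status part-time ✓ (not excluded); service 145 days ≥ 1 month (≈30 days) ✓; age 42 ≥ 18 ✓; site Lyon ✗ (not Austin) → not eligible.
Remote Work Stipend — status part-time ✓; service 145 days ≥ 120 days ✓; rating 3 ≥ 3 ✓ → eligible.

Remote Work Stipend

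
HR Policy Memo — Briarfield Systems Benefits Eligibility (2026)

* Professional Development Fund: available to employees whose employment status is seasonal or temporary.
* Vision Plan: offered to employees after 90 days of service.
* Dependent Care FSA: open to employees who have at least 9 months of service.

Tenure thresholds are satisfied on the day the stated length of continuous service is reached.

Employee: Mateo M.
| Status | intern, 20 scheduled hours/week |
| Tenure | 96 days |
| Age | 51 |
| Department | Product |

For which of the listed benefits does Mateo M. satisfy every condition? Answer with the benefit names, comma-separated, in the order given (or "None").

Vision Plan

Professional Development Fund — status intern ✗ (requires seasonal or temporary) → not eligible.
Vision Plan — service 96 days ≥ 90 days ✓ → eligible.
Dependent Care FSA — service 96 days < 9 months (≈270 days) ✗ → not eligible.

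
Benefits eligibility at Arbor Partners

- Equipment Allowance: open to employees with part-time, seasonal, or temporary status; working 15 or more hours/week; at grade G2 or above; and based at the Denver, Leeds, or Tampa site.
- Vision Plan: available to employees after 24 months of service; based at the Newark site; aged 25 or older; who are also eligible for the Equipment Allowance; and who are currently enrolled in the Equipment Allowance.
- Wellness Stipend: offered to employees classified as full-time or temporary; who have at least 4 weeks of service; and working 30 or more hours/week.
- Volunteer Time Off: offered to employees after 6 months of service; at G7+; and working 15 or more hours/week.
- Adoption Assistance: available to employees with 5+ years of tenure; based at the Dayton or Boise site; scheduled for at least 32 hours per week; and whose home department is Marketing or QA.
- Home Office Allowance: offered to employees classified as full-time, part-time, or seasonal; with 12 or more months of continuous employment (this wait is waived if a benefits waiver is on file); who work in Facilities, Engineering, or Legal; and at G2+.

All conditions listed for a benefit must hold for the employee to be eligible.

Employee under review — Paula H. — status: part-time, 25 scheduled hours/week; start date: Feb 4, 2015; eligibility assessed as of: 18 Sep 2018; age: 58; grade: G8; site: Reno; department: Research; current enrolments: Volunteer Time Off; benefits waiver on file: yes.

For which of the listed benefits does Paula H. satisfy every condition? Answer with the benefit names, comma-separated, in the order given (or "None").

Volunteer Time Off

Service from Feb 4, 2015 to 18 Sep 2018: 1322 days.
Equipment Allowance — status part-time ✓; 25 hrs/wk ≥ 15 ✓; grade G8 ≥ G2 ✓; site Reno ✗ (not Denver, Leeds, or Tampa) → not eligible.
Vision Plan — service 1322 days ≥ 24 months (≈720 days) ✓; site Reno ✗ (not Newark) → not eligible.
Wellness Stipend — status part-time ✗ (requires full-time or temporary) → not eligible.
Volunteer Time Off — service 1322 days ≥ 6 months (≈180 days) ✓; grade G8 ≥ G7 ✓; 25 hrs/wk ≥ 15 ✓ → eligible.
Adoption Assistance — service 1322 days < 5 years (≈1825 days) ✗ → not eligible.
Home Office Allowance — status part-time ✓; benefits waiver on file ✓; dept Research ✗ → not eligible.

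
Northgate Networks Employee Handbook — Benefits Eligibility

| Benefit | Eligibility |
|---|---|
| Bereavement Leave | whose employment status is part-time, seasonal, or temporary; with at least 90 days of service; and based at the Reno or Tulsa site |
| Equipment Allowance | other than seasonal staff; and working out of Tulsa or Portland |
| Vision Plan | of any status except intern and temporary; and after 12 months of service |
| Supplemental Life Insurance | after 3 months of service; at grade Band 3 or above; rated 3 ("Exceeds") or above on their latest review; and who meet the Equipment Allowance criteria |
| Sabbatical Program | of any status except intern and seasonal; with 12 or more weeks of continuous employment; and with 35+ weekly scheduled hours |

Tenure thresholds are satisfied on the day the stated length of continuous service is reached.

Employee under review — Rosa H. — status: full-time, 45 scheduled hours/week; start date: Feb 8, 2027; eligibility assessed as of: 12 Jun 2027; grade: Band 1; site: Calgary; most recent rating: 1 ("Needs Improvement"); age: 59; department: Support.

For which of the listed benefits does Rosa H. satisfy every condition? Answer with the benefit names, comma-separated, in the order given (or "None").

Service from Feb 8, 2027 to 12 Jun 2027: 124 days.
Bereavement Leave — status full-time ✗ (requires part-time, seasonal, or temporary) → not eligible.
Equipment Allowance — status full-time ✓ (not excluded); site Calgary ✗ (not Tulsa or Portland) → not eligible.
Vision Plan — status full-time ✓ (not excluded); service 124 days < 12 months (≈360 days) ✗ → not eligible.
Supplemental Life Insurance — service 124 days ≥ 3 months (≈90 days) ✓; grade Band 1 < Band 3 ✗ → not eligible.
Sabbatical Program — status full-time ✓ (not excluded); service 124 days ≥ 12 weeks (≈84 days) ✓; 45 hrs/wk ≥ 35 ✓ → eligible.

Sabbatical Program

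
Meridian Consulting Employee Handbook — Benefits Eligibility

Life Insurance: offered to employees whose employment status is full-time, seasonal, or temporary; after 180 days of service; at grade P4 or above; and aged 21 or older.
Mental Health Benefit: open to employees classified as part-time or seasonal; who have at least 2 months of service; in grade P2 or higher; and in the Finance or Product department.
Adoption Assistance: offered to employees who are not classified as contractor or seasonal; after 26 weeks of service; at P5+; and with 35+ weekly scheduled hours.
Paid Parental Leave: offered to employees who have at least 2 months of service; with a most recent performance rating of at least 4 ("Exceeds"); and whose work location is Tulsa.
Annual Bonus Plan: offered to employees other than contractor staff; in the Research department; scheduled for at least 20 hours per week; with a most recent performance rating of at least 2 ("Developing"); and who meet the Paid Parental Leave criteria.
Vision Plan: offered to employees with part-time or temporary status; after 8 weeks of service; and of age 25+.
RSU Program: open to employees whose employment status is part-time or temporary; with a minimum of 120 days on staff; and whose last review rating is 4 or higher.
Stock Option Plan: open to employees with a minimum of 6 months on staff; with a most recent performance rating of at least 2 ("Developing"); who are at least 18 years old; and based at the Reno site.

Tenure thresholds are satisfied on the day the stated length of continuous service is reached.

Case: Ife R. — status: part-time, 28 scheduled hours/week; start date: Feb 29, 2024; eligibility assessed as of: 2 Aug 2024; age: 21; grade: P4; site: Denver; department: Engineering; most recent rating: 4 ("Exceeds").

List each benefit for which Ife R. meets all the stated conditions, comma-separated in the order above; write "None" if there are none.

Service from Feb 29, 2024 to 2 Aug 2024: 155 days.
Life Insurance — status part-time ✗ (requires full-time, seasonal, or temporary) → not eligible.
Mental Health Benefit — status part-time ✓; service 155 days ≥ 2 months (≈60 days) ✓; grade P4 ≥ P2 ✓; dept Engineering ✗ → not eligible.
Adoption Assistance — status part-time ✓ (not excluded); service 155 days < 26 weeks (≈182 days) ✗ → not eligible.
Paid Parental Leave — service 155 days ≥ 2 months (≈60 days) ✓; rating 4 ≥ 4 ✓; site Denver ✗ (not Tulsa) → not eligible.
Annual Bonus Plan — status part-time ✓ (not excluded); dept Engineering ✗ → not eligible.
Vision Plan — status part-time ✓; service 155 days ≥ 8 weeks (≈56 days) ✓; age 21 < 25 ✗ → not eligible.
RSU Program — status part-time ✓; service 155 days ≥ 120 days ✓; rating 4 ≥ 4 ✓ → eligible.
Stock Option Plan — service 155 days < 6 months (≈180 days) ✗ → not eligible.

RSU Program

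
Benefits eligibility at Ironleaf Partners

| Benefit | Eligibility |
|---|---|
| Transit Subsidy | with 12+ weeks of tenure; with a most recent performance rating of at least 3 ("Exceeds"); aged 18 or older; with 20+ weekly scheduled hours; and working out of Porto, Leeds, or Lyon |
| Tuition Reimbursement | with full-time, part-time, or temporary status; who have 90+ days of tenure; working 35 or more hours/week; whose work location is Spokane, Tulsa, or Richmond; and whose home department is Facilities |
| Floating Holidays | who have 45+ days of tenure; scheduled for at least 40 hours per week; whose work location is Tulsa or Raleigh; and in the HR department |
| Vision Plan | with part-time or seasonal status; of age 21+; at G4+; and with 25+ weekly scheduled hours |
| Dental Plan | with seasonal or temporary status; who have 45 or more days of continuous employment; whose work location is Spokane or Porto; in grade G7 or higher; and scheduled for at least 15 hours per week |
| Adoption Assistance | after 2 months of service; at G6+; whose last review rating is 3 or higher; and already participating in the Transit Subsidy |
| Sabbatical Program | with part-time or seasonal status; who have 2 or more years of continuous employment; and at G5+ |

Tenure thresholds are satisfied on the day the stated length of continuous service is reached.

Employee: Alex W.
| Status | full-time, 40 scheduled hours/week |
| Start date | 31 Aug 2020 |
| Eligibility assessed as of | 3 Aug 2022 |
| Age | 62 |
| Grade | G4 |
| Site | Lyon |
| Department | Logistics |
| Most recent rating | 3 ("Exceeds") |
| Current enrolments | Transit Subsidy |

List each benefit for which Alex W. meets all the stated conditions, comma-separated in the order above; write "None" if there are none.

Service from 31 Aug 2020 to 3 Aug 2022: 702 days.
Transit Subsidy — service 702 days ≥ 12 weeks (≈84 days) ✓; rating 3 ≥ 3 ✓; age 62 ≥ 18 ✓; 40 hrs/wk ≥ 20 ✓; site Lyon ✓ → eligible.
Tuition Reimbursement — status full-time ✓; service 702 days ≥ 90 days ✓; 40 hrs/wk ≥ 35 ✓; site Lyon ✗ (not Spokane, Tulsa, or Richmond) → not eligible.
Floating Holidays — service 702 days ≥ 45 days ✓; 40 hrs/wk ≥ 40 ✓; site Lyon ✗ (not Tulsa or Raleigh) → not eligible.
Vision Plan — status full-time ✗ (requires part-time or seasonal) → not eligible.
Dental Plan — status full-time ✗ (requires seasonal or temporary) → not eligible.
Adoption Assistance — service 702 days ≥ 2 months (≈60 days) ✓; grade G4 < G6 ✗ → not eligible.
Sabbatical Program — status full-time ✗ (requires part-time or seasonal) → not eligible.

Transit Subsidy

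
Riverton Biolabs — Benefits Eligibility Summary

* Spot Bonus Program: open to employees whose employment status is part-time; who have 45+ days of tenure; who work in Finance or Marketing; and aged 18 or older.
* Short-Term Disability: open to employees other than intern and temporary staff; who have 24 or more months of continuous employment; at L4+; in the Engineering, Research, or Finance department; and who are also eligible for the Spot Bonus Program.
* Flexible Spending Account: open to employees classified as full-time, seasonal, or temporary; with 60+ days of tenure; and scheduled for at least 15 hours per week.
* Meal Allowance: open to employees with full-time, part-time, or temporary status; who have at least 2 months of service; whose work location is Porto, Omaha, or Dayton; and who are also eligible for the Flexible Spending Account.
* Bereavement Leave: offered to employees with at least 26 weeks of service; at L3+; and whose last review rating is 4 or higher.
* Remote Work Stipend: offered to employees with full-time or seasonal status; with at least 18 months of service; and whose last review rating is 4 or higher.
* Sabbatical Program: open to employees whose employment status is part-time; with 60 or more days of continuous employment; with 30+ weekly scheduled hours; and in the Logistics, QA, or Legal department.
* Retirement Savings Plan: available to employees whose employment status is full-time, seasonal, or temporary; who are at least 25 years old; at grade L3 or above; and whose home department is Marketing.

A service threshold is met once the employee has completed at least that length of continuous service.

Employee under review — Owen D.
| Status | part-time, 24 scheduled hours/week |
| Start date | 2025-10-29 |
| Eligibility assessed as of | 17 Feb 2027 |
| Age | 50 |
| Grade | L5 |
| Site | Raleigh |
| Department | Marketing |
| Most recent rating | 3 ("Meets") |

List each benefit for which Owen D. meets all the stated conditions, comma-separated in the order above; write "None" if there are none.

Service from 2025-10-29 to 17 Feb 2027: 476 days.
Spot Bonus Program — status part-time ✓; service 476 days ≥ 45 days ✓; dept Marketing ✓; age 50 ≥ 18 ✓ → eligible.
Short-Term Disability — status part-time ✓ (not excluded); service 476 days < 24 months (≈720 days) ✗ → not eligible.
Flexible Spending Account — status part-time ✗ (requires full-time, seasonal, or temporary) → not eligible.
Meal Allowance — status part-time ✓; service 476 days ≥ 2 months (≈60 days) ✓; site Raleigh ✗ (not Porto, Omaha, or Dayton) → not eligible.
Bereavement Leave — service 476 days ≥ 26 weeks (≈182 days) ✓; grade L5 ≥ L3 ✓; rating 3 < 4 ✗ → not eligible.
Remote Work Stipend — status part-time ✗ (requires full-time or seasonal) → not eligible.
Sabbatical Program — status part-time ✓; service 476 days ≥ 60 days ✓; 24 hrs/wk < 30 ✗ → not eligible.
Retirement Savings Plan — status part-time ✗ (requires full-time, seasonal, or temporary) → not eligible.

Spot Bonus Program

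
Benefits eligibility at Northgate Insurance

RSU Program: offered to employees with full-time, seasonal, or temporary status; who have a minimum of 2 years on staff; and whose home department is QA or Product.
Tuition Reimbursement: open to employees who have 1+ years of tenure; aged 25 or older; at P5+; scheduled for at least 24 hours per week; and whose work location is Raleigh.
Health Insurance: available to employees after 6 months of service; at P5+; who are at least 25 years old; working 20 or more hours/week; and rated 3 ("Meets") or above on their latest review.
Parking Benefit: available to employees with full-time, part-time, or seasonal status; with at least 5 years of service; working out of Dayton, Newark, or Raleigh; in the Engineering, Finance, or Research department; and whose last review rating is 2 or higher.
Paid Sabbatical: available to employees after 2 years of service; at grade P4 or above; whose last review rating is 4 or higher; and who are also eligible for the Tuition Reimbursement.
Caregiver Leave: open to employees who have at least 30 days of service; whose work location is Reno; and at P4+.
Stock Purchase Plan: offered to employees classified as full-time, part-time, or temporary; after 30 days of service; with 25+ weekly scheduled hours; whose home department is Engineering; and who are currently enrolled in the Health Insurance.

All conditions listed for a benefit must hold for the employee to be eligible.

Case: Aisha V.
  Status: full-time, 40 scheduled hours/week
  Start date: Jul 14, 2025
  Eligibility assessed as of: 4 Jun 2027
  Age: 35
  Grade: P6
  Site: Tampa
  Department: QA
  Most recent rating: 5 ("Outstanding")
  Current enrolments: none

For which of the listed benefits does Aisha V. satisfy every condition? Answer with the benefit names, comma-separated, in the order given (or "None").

Health Insurance

Service from Jul 14, 2025 to 4 Jun 2027: 690 days.
RSU Program — status full-time ✓; service 690 days < 2 years (≈730 days) ✗ → not eligible.
Tuition Reimbursement — service 690 days ≥ 1 year (≈365 days) ✓; age 35 ≥ 25 ✓; grade P6 ≥ P5 ✓; 40 hrs/wk ≥ 24 ✓; site Tampa ✗ (not Raleigh) → not eligible.
Health Insurance — service 690 days ≥ 6 months (≈180 days) ✓; grade P6 ≥ P5 ✓; age 35 ≥ 25 ✓; 40 hrs/wk ≥ 20 ✓; rating 5 ≥ 3 ✓ → eligible.
Parking Benefit — status full-time ✓; service 690 days < 5 years (≈1825 days) ✗ → not eligible.
Paid Sabbatical — service 690 days < 2 years (≈730 days) ✗ → not eligible.
Caregiver Leave — service 690 days ≥ 30 days ✓; site Tampa ✗ (not Reno) → not eligible.
Stock Purchase Plan — status full-time ✓; service 690 days ≥ 30 days ✓; 40 hrs/wk ≥ 25 ✓; dept QA ✗ → not eligible.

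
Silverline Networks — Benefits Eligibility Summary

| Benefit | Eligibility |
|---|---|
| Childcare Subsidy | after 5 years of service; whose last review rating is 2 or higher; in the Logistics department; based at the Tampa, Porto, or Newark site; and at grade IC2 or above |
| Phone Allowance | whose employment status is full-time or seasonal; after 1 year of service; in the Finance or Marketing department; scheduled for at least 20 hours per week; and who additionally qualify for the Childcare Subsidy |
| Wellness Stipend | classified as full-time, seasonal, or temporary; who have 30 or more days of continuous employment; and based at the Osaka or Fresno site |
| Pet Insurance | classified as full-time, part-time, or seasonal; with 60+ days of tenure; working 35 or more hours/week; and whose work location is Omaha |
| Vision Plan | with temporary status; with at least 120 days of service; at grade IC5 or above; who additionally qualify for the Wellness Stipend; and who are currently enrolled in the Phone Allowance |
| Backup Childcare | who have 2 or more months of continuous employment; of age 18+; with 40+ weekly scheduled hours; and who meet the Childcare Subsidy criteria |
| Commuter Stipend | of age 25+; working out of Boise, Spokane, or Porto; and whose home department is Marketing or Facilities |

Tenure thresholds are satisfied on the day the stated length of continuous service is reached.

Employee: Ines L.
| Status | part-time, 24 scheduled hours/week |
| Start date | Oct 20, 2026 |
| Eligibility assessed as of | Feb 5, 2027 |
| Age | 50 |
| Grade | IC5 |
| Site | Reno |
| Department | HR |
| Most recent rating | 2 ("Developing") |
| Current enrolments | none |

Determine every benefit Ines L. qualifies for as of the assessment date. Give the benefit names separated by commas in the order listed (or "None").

Service from Oct 20, 2026 to Feb 5, 2027: 108 days.
Childcare Subsidy — service 108 days < 5 years (≈1825 days) ✗ → not eligible.
Phone Allowance — status part-time ✗ (requires full-time or seasonal) → not eligible.
Wellness Stipend — status part-time ✗ (requires full-time, seasonal, or temporary) → not eligible.
Pet Insurance — status part-time ✓; service 108 days ≥ 60 days ✓; 24 hrs/wk < 35 ✗ → not eligible.
Vision Plan — status part-time ✗ (requires temporary) → not eligible.
Backup Childcare — service 108 days ≥ 2 months (≈60 days) ✓; age 50 ≥ 18 ✓; 24 hrs/wk < 40 ✗ → not eligible.
Commuter Stipend — age 50 ≥ 25 ✓; site Reno ✗ (not Boise, Spokane, or Porto) → not eligible.

None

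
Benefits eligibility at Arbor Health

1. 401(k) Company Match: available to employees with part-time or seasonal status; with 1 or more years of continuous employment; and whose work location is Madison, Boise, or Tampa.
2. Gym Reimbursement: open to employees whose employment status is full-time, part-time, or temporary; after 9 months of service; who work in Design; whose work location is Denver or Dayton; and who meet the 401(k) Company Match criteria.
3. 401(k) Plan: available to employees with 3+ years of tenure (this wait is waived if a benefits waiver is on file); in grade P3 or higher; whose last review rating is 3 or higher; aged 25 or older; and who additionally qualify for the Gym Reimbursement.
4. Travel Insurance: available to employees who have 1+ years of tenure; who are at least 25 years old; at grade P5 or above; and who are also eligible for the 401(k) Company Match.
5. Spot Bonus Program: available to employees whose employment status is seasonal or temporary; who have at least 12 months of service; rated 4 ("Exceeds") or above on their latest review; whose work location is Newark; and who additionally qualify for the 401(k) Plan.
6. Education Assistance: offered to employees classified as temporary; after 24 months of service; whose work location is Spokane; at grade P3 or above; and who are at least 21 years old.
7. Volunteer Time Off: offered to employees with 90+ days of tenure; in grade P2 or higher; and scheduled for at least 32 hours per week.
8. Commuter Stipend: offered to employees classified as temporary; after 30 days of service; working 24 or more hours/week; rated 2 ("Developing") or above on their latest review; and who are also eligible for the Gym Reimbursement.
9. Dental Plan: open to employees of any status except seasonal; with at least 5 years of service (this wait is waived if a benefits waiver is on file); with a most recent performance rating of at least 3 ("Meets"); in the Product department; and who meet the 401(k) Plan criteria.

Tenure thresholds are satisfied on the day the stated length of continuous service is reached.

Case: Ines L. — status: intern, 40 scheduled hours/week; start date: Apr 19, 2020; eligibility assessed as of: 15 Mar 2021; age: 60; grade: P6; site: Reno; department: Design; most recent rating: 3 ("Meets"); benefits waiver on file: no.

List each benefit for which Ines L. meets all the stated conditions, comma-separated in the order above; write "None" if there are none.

Service from Apr 19, 2020 to 15 Mar 2021: 330 days.
401(k) Company Match — status intern ✗ (requires part-time or seasonal) → not eligible.
Gym Reimbursement — status intern ✗ (requires full-time, part-time, or temporary) → not eligible.
401(k) Plan — no waiver, service 330 days < 3 years (≈1095 days) ✗ → not eligible.
Travel Insurance — service 330 days < 1 year (≈365 days) ✗ → not eligible.
Spot Bonus Program — status intern ✗ (requires seasonal or temporary) → not eligible.
Education Assistance — status intern ✗ (requires temporary) → not eligible.
Volunteer Time Off — service 330 days ≥ 90 days ✓; grade P6 ≥ P2 ✓; 40 hrs/wk ≥ 32 ✓ → eligible.
Commuter Stipend — status intern ✗ (requires temporary) → not eligible.
Dental Plan — status intern ✓ (not excluded); no waiver, service 330 days < 5 years (≈1825 days) ✗ → not eligible.

Volunteer Time Off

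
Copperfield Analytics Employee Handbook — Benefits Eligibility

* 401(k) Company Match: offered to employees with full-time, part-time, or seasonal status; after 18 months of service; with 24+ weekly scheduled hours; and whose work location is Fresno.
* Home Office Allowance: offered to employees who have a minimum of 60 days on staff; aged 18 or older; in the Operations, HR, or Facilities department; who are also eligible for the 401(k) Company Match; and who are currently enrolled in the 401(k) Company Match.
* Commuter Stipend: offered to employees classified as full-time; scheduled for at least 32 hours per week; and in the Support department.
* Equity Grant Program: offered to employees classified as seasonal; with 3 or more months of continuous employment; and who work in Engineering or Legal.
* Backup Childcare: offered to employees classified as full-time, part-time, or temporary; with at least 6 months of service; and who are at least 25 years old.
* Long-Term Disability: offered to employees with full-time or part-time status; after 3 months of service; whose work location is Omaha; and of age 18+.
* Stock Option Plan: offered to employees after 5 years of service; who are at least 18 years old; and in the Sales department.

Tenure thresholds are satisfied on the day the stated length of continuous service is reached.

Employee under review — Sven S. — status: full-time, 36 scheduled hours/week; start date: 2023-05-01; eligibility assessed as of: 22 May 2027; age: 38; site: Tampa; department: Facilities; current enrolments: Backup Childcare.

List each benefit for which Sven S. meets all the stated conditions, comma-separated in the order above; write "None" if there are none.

Service from 2023-05-01 to 22 May 2027: 1482 days.
401(k) Company Match — status full-time ✓; service 1482 days ≥ 18 months (≈540 days) ✓; 36 hrs/wk ≥ 24 ✓; site Tampa ✗ (not Fresno) → not eligible.
Home Office Allowance — service 1482 days ≥ 60 days ✓; age 38 ≥ 18 ✓; dept Facilities ✓; not eligible for 401(k) Company Match ✗ → not eligible.
Commuter Stipend — status full-time ✓; 36 hrs/wk ≥ 32 ✓; dept Facilities ✗ → not eligible.
Equity Grant Program — status full-time ✗ (requires seasonal) → not eligible.
Backup Childcare — status full-time ✓; service 1482 days ≥ 6 months (≈180 days) ✓; age 38 ≥ 25 ✓ → eligible.
Long-Term Disability — status full-time ✓; service 1482 days ≥ 3 months (≈90 days) ✓; site Tampa ✗ (not Omaha) → not eligible.
Stock Option Plan — service 1482 days < 5 years (≈1825 days) ✗ → not eligible.

Backup Childcare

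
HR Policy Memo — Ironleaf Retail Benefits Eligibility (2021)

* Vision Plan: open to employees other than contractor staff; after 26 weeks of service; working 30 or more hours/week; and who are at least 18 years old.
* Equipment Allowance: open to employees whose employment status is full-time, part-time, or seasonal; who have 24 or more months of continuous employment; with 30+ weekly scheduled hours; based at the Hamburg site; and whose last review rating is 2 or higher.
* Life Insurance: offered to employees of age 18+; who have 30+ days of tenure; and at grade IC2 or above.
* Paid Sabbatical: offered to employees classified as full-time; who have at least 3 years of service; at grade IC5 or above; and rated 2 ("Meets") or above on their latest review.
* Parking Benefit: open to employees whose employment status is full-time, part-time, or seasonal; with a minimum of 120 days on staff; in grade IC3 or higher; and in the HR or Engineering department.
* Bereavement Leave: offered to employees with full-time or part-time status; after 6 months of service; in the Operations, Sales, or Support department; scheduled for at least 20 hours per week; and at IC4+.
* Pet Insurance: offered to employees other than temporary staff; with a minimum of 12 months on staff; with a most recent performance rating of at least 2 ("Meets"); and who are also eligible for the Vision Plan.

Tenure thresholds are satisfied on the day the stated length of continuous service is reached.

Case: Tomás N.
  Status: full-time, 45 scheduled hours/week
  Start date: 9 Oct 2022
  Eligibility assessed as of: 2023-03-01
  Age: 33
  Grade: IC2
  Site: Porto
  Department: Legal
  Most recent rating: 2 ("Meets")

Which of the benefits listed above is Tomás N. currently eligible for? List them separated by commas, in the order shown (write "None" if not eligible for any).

Life Insurance

Service from 9 Oct 2022 to 2023-03-01: 143 days.
Vision Plan — status full-time ✓ (not excluded); service 143 days < 26 weeks (≈182 days) ✗ → not eligible.
Equipment Allowance — status full-time ✓; service 143 days < 24 months (≈720 days) ✗ → not eligible.
Life Insurance — age 33 ≥ 18 ✓; service 143 days ≥ 30 days ✓; grade IC2 ≥ IC2 ✓ → eligible.
Paid Sabbatical — status full-time ✓; service 143 days < 3 years (≈1095 days) ✗ → not eligible.
Parking Benefit — status full-time ✓; service 143 days ≥ 120 days ✓; grade IC2 < IC3 ✗ → not eligible.
Bereavement Leave — status full-time ✓; service 143 days < 6 months (≈180 days) ✗ → not eligible.
Pet Insurance — status full-time ✓ (not excluded); service 143 days < 12 months (≈360 days) ✗ → not eligible.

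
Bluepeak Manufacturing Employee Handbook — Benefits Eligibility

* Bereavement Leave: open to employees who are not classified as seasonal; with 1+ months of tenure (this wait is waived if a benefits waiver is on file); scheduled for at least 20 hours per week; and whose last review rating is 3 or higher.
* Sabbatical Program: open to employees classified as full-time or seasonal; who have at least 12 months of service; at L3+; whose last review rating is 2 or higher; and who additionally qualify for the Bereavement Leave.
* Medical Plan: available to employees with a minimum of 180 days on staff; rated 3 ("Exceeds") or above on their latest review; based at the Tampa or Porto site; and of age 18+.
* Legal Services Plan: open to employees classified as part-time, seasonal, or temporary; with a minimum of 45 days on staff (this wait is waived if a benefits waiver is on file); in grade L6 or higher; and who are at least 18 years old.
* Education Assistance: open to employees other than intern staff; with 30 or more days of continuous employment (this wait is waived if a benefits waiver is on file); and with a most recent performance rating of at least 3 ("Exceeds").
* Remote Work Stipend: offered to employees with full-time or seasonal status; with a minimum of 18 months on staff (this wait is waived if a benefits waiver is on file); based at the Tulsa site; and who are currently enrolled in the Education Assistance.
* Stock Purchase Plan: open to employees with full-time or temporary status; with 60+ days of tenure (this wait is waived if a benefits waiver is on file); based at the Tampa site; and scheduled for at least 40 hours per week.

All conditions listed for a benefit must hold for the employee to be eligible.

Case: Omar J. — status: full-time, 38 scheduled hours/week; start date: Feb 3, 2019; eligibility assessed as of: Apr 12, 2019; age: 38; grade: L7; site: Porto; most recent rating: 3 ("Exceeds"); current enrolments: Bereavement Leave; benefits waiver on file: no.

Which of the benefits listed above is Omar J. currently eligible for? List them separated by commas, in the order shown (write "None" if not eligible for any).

Bereavement Leave, Education Assistance

Service from Feb 3, 2019 to Apr 12, 2019: 68 days.
Bereavement Leave — status full-time ✓ (not excluded); no waiver, service 68 days ≥ 1 month (≈30 days) ✓; 38 hrs/wk ≥ 20 ✓; rating 3 ≥ 3 ✓ → eligible.
Sabbatical Program — status full-time ✓; service 68 days < 12 months (≈360 days) ✗ → not eligible.
Medical Plan — service 68 days < 180 days ✗ → not eligible.
Legal Services Plan — status full-time ✗ (requires part-time, seasonal, or temporary) → not eligible.
Education Assistance — status full-time ✓ (not excluded); no waiver, service 68 days ≥ 30 days ✓; rating 3 ≥ 3 ✓ → eligible.
Remote Work Stipend — status full-time ✓; no waiver, service 68 days < 18 months (≈540 days) ✗ → not eligible.
Stock Purchase Plan — status full-time ✓; no waiver, service 68 days ≥ 60 days ✓; site Porto ✗ (not Tampa) → not eligible.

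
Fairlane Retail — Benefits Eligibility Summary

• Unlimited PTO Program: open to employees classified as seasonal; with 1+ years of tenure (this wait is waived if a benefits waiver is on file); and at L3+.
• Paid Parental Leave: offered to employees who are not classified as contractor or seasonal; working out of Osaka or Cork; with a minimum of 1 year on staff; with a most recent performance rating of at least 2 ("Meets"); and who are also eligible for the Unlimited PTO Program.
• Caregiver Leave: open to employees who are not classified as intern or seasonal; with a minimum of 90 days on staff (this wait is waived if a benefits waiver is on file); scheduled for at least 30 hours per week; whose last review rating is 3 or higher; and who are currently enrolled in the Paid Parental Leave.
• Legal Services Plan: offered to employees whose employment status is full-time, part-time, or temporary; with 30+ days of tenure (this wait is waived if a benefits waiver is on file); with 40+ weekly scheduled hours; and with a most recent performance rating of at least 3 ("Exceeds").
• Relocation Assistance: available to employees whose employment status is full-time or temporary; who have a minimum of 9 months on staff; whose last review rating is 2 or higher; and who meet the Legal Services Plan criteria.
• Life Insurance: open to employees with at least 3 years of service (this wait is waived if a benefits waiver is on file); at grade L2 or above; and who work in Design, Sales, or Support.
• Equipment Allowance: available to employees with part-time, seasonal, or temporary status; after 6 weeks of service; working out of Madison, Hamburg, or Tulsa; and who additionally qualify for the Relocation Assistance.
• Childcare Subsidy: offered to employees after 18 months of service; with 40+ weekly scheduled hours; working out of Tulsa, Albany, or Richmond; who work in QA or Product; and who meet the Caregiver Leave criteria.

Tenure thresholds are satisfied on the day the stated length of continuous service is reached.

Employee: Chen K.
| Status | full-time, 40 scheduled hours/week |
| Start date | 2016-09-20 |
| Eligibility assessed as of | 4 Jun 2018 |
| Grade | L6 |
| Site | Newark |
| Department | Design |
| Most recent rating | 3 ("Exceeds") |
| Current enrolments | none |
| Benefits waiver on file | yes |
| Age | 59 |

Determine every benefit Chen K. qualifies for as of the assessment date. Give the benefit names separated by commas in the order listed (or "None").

Service from 2016-09-20 to 4 Jun 2018: 622 days.
Unlimited PTO Program — status full-time ✗ (requires seasonal) → not eligible.
Paid Parental Leave — status full-time ✓ (not excluded); site Newark ✗ (not Osaka or Cork) → not eligible.
Caregiver Leave — status full-time ✓ (not excluded); benefits waiver on file ✓; 40 hrs/wk ≥ 30 ✓; rating 3 ≥ 3 ✓; not enrolled in Paid Parental Leave ✗ → not eligible.
Legal Services Plan — status full-time ✓; benefits waiver on file ✓; 40 hrs/wk ≥ 40 ✓; rating 3 ≥ 3 ✓ → eligible.
Relocation Assistance — status full-time ✓; service 622 days ≥ 9 months (≈270 days) ✓; rating 3 ≥ 2 ✓; eligible for Legal Services Plan ✓ → eligible.
Life Insurance — benefits waiver on file ✓; grade L6 ≥ L2 ✓; dept Design ✓ → eligible.
Equipment Allowance — status full-time ✗ (requires part-time, seasonal, or temporary) → not eligible.
Childcare Subsidy — service 622 days ≥ 18 months (≈540 days) ✓; 40 hrs/wk ≥ 40 ✓; site Newark ✗ (not Tulsa, Albany, or Richmond) → not eligible.

Legal Services Plan, Relocation Assistance, Life Insurance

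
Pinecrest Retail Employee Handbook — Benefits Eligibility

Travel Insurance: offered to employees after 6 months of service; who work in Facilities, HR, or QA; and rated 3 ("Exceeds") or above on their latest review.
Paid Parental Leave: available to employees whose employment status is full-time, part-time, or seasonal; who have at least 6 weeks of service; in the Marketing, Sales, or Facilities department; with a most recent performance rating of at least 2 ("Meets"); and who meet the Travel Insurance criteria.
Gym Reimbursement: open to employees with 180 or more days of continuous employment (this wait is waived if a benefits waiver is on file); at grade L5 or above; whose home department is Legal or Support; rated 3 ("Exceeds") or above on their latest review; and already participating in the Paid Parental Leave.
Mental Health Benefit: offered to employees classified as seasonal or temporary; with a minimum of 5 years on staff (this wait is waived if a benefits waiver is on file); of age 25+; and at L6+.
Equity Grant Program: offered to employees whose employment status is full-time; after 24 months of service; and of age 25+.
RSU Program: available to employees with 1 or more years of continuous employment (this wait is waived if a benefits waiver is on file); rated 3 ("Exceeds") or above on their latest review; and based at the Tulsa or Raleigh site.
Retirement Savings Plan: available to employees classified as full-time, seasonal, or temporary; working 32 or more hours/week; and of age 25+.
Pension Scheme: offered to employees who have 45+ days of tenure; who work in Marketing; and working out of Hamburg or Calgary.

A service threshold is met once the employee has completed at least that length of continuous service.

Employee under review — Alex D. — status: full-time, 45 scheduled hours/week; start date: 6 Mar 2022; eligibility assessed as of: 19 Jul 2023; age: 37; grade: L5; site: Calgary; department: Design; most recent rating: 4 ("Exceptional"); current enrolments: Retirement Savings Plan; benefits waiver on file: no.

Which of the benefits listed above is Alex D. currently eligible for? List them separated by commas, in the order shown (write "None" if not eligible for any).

Service from 6 Mar 2022 to 19 Jul 2023: 500 days.
Travel Insurance — service 500 days ≥ 6 months (≈180 days) ✓; dept Design ✗ → not eligible.
Paid Parental Leave — status full-time ✓; service 500 days ≥ 6 weeks (≈42 days) ✓; dept Design ✗ → not eligible.
Gym Reimbursement — no waiver, service 500 days ≥ 180 days ✓; grade L5 ≥ L5 ✓; dept Design ✗ → not eligible.
Mental Health Benefit — status full-time ✗ (requires seasonal or temporary) → not eligible.
Equity Grant Program — status full-time ✓; service 500 days < 24 months (≈720 days) ✗ → not eligible.
RSU Program — no waiver, service 500 days ≥ 1 year (≈365 days) ✓; rating 4 ≥ 3 ✓; site Calgary ✗ (not Tulsa or Raleigh) → not eligible.
Retirement Savings Plan — status full-time ✓; 45 hrs/wk ≥ 32 ✓; age 37 ≥ 25 ✓ → eligible.
Pension Scheme — service 500 days ≥ 45 days ✓; dept Design ✗ → not eligible.

Retirement Savings Plan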